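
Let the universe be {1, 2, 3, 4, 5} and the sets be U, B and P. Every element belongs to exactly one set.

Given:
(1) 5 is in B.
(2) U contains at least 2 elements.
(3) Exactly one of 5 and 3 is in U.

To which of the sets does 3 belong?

3: U

From (1): 5 ∈ B.
(3) (exactly one): 3 ∈ U.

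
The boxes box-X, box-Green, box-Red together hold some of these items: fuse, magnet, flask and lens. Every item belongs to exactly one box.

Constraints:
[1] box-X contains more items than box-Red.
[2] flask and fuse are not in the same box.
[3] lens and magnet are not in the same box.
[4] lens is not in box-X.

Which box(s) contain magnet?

magnet: box-X

From (4): lens ∉ box-X.
Suppose magnet ∉ box-X: no assignment then satisfies all the clues, so magnet ∈ box-X.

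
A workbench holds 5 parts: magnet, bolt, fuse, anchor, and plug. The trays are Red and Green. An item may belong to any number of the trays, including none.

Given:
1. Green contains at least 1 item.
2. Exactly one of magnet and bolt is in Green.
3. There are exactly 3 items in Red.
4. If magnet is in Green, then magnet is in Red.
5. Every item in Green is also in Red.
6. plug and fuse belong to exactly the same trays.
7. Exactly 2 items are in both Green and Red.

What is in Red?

Red = {anchor, bolt, magnet}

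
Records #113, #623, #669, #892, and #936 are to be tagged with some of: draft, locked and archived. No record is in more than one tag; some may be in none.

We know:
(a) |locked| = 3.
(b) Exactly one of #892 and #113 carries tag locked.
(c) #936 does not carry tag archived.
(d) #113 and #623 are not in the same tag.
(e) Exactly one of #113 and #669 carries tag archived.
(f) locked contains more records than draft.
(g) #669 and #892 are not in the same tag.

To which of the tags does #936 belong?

#936: locked

From (c): #936 ∉ archived.
Suppose #936 ∈ draft: no assignment then satisfies all the clues, so #936 ∉ draft.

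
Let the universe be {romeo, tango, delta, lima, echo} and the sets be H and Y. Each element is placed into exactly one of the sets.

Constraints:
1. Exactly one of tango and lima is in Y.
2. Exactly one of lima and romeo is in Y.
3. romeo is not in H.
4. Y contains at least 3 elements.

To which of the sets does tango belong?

tango: Y

From (3): romeo ∉ H.
Only one set left: romeo ∈ Y.
(2) (exactly one): lima ∉ Y.
Only one set left: lima ∈ H.
(1) (exactly one): tango ∈ Y.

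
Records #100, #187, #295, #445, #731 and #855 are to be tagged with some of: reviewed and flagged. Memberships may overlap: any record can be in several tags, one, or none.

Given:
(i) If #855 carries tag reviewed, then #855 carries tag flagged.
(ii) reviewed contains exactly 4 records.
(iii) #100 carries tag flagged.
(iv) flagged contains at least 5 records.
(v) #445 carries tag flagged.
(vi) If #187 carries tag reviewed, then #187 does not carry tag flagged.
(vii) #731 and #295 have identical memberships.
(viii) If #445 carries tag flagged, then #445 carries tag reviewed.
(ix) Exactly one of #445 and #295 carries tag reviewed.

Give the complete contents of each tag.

reviewed = {#100, #187, #445, #855}; flagged = {#100, #295, #445, #731, #855}

From (iii): #100 ∈ flagged.
From (v): #445 ∈ flagged.
(viii): #445 ∈ reviewed.
(ix) (exactly one): #295 ∉ reviewed.
(vii): #731 matches #295: #731 ∉ reviewed.
(ii): only 4 candidates remain for reviewed, so all are in.
(vi): #187 ∉ flagged.
(i): #855 ∈ flagged.
(iv): only 5 candidates remain for flagged, so all are in.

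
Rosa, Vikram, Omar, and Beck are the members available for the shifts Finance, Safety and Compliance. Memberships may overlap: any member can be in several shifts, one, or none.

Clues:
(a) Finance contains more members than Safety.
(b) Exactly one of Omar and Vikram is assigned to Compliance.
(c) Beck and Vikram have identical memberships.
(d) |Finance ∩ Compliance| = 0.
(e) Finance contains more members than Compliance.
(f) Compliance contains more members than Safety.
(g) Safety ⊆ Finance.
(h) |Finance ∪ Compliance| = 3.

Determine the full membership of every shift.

Finance = {Beck, Vikram}; Safety = {}; Compliance = {Omar}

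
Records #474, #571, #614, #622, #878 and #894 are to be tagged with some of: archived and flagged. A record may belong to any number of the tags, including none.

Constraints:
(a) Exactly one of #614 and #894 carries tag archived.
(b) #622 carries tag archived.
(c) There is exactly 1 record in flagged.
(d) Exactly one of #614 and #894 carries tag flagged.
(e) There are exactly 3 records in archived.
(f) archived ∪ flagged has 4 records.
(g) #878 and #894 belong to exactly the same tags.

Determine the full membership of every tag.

archived = {#622, #878, #894}; flagged = {#614}

From (b): #622 ∈ archived.
Suppose #474 ∈ archived: no assignment then satisfies all the clues, so #474 ∉ archived.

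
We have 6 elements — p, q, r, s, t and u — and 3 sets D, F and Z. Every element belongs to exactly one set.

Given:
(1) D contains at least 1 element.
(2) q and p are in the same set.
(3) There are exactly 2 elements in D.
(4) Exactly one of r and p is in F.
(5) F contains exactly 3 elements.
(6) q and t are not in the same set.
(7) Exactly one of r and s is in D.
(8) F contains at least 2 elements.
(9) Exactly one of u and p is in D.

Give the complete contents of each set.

D = {r, u}; F = {p, q, s}; Z = {t}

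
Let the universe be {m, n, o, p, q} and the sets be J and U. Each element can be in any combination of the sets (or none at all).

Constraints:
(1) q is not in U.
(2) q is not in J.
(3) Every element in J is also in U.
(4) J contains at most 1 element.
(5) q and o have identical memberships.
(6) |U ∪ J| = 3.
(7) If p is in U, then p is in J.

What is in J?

J = {p}

From (1): q ∉ U.
From (2): q ∉ J.
(5): o matches q: o ∉ J.
(5): o matches q: o ∉ U.
Suppose m ∈ J: no assignment then satisfies all the clues, so m ∉ J.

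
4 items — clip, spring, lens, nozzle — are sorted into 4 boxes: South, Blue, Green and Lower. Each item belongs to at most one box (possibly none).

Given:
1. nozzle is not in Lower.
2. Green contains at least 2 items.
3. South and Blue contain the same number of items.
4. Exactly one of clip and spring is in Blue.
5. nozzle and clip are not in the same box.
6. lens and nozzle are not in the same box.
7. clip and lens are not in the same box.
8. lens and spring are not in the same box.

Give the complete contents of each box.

South = {lens}; Blue = {clip}; Green = {nozzle, spring}; Lower = {}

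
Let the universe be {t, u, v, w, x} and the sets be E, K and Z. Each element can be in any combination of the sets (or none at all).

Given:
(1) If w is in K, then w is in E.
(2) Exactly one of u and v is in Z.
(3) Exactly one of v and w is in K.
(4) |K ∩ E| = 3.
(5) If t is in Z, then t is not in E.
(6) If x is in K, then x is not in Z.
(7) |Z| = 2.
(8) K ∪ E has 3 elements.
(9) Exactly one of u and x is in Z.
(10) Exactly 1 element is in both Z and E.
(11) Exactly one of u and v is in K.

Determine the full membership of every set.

E = {u, w, x}; K = {u, w, x}; Z = {t, u}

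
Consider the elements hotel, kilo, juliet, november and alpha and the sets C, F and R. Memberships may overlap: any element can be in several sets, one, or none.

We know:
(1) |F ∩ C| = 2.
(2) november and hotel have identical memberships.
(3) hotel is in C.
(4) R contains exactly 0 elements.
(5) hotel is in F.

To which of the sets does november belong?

november: C, F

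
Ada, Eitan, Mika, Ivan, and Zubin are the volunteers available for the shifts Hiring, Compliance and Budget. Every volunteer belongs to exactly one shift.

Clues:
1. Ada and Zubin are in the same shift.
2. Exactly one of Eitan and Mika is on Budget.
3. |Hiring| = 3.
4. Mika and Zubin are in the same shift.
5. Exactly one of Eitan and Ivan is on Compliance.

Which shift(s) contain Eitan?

Eitan: Budget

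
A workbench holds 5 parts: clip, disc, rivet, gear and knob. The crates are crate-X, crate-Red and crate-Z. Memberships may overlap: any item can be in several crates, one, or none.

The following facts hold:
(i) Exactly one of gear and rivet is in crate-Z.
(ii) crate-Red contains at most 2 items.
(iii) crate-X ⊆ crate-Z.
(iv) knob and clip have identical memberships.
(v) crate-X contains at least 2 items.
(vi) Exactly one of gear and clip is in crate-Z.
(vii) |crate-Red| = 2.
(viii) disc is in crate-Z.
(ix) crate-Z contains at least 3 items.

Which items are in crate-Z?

crate-Z = {clip, disc, knob, rivet}

From (viii): disc ∈ crate-Z.
Suppose clip ∉ crate-Z: no assignment then satisfies all the clues, so clip ∈ crate-Z.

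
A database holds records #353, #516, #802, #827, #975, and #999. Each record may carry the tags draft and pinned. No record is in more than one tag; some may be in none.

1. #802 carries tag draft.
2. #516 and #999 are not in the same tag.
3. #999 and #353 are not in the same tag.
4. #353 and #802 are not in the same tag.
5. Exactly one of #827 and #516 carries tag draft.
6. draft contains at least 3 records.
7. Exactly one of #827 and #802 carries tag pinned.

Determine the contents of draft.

draft = {#516, #802, #975}

From (1): #802 ∈ draft.
(4): #353 ∉ draft.
(7) (exactly one): #827 ∈ pinned.
(5) (exactly one): #516 ∈ draft.
(2): #999 ∉ draft.
(6): only 3 candidates remain for draft, so all are in.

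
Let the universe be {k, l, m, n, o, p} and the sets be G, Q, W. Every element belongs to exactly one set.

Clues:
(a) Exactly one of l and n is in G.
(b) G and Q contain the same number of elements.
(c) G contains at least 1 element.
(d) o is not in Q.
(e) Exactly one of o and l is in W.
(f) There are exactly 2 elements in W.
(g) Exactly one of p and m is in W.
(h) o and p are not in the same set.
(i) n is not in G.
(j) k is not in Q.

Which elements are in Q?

Q = {n, p}

From (d): o ∉ Q.
From (i): n ∉ G.
From (j): k ∉ Q.
(a) (exactly one): l ∈ G.
(e) (exactly one): o ∈ W.
(h): p ∉ W.
(g) (exactly one): m ∈ W.
(f): W already has 2, so the rest are out.
Only one set left: k ∈ G.
Only one set left: n ∈ Q.
Suppose p ∉ Q: no assignment then satisfies all the clues, so p ∈ Q.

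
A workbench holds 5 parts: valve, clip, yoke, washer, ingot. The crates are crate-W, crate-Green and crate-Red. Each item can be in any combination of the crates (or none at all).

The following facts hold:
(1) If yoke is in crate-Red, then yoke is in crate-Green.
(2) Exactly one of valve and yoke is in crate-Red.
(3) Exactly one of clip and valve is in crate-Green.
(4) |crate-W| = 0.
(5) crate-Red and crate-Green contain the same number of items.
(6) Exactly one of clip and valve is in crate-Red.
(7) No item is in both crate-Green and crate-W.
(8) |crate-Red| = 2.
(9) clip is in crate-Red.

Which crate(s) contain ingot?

ingot: none

From (9): clip ∈ crate-Red.
(4): crate-W already has 0, so the rest are out.
(6) (exactly one): valve ∉ crate-Red.
(2) (exactly one): yoke ∈ crate-Red.
(8): crate-Red already has 2, so the rest are out.
(1): yoke ∈ crate-Green.
Suppose ingot ∈ crate-Green: no assignment then satisfies all the clues, so ingot ∉ crate-Green.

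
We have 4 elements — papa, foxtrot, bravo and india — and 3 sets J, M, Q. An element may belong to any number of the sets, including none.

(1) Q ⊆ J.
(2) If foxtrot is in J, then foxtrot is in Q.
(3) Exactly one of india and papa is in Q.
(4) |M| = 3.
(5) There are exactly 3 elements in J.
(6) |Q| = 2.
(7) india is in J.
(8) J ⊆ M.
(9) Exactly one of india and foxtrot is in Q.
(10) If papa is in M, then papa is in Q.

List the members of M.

From (7): india ∈ J.
(8) with india ∈ J: india ∈ M.
Suppose papa ∉ M: no assignment then satisfies all the clues, so papa ∈ M.

M = {foxtrot, india, papa}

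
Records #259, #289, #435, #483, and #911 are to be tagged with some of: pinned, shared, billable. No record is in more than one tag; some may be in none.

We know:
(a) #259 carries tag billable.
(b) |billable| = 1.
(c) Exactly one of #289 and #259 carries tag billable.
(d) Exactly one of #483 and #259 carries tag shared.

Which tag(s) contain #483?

#483: shared

From (a): #259 ∈ billable.
(b): billable already has 1, so the rest are out.
(d) (exactly one): #483 ∈ shared.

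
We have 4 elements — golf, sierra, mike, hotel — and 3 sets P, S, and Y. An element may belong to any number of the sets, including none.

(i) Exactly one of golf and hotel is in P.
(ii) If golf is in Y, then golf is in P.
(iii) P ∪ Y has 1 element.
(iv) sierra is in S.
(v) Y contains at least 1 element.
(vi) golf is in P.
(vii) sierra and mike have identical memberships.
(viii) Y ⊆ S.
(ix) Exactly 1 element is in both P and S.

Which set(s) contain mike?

mike: S

From (iv): sierra ∈ S.
From (vi): golf ∈ P.
(i) (exactly one): hotel ∉ P.
(vii): mike matches sierra: mike ∈ S.
Suppose mike ∈ P: no assignment then satisfies all the clues, so mike ∉ P.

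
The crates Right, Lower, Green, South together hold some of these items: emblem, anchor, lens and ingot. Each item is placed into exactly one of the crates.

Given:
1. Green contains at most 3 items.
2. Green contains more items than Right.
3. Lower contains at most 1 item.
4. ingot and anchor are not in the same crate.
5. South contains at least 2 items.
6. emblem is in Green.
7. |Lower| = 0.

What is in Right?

Right = {}

From (6): emblem ∈ Green.
(7): Lower already has 0, so the rest are out.
Suppose anchor ∈ Right: no assignment then satisfies all the clues, so anchor ∉ Right.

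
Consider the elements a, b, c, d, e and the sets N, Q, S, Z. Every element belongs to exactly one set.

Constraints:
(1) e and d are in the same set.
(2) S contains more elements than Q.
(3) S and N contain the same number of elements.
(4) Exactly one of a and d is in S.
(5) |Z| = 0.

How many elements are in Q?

1

(5): Z already has 0, so the rest are out.
Suppose d ∈ Q: no assignment then satisfies all the clues, so d ∉ Q.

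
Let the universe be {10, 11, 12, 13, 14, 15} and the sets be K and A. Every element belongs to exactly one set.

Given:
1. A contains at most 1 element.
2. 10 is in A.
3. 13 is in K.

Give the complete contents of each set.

From (2): 10 ∈ A.
From (3): 13 ∈ K.
(1): A already has 1, so the rest are out.
Only one set left: 11 ∈ K.
Only one set left: 12 ∈ K.
Only one set left: 14 ∈ K.
Only one set left: 15 ∈ K.

K = {11, 12, 13, 14, 15}; A = {10}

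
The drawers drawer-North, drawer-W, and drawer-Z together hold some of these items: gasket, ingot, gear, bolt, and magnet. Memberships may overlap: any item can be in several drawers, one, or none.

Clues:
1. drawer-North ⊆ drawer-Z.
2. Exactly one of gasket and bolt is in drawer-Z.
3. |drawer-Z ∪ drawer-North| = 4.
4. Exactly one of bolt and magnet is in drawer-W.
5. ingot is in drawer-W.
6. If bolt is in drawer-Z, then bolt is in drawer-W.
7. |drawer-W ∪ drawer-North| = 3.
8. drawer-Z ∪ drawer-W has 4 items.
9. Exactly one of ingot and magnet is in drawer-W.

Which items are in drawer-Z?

drawer-Z = {bolt, gear, ingot, magnet}

From (5): ingot ∈ drawer-W.
(9) (exactly one): magnet ∉ drawer-W.
(4) (exactly one): bolt ∈ drawer-W.
Suppose gasket ∈ drawer-Z: no assignment then satisfies all the clues, so gasket ∉ drawer-Z.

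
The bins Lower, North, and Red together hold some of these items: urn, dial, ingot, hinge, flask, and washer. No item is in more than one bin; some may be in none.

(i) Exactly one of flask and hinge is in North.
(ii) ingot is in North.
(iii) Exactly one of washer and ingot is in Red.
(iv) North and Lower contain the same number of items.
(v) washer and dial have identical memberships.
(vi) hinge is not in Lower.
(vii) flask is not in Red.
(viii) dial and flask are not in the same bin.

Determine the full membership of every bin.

Lower = {flask, urn}; North = {hinge, ingot}; Red = {dial, washer}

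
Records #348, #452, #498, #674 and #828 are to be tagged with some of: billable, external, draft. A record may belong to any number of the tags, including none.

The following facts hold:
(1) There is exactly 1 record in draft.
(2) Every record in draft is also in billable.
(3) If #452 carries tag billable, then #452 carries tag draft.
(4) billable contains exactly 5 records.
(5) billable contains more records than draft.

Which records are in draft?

(4): only 5 candidates remain for billable, so all are in.
(3): #452 ∈ draft.
(1): draft already has 1, so the rest are out.

draft = {#452}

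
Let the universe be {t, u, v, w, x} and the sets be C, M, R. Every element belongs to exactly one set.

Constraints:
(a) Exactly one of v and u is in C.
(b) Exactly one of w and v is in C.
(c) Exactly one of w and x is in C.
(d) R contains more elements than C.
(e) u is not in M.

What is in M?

M = {}

From (e): u ∉ M.
Suppose t ∈ M: no assignment then satisfies all the clues, so t ∉ M.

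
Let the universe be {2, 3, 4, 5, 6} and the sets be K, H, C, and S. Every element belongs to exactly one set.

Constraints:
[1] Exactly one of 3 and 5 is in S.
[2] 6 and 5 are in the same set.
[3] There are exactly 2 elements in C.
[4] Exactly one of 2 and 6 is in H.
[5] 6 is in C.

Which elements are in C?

C = {5, 6}

From (5): 6 ∈ C.
(2): 5 matches 6: 5 ∉ K.
(2): 5 matches 6: 5 ∉ H.
(2): 5 matches 6: 5 ∈ C.
(3): C already has 2, so the rest are out.
(4) (exactly one): 2 ∈ H.
(1) (exactly one): 3 ∈ S.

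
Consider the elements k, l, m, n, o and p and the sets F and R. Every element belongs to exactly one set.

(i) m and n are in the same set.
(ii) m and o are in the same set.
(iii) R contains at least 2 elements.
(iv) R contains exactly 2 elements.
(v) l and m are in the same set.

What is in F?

F = {l, m, n, o}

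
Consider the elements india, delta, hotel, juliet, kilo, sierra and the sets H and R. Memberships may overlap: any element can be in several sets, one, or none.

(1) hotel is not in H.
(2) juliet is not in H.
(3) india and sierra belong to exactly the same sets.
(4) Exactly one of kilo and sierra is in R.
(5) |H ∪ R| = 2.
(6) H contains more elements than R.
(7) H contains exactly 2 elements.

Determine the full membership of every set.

H = {delta, kilo}; R = {kilo}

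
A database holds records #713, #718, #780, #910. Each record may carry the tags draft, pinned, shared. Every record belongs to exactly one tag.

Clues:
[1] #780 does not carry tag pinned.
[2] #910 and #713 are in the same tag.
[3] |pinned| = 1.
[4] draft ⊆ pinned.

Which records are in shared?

shared = {#713, #780, #910}

From (1): #780 ∉ pinned.
(4) contrapositive: #780 ∉ draft.
Only one tag left: #780 ∈ shared.
Suppose #713 ∉ shared: no assignment then satisfies all the clues, so #713 ∈ shared.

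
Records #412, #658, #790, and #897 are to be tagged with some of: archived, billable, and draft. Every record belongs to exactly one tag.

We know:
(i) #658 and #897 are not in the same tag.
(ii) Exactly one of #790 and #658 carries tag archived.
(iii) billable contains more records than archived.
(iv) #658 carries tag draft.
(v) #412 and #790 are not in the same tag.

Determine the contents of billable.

billable = {#412, #897}

From (iv): #658 ∈ draft.
(i): #897 ∉ draft.
(ii) (exactly one): #790 ∈ archived.
(v): #412 ∉ archived.
Suppose #412 ∉ billable: no assignment then satisfies all the clues, so #412 ∈ billable.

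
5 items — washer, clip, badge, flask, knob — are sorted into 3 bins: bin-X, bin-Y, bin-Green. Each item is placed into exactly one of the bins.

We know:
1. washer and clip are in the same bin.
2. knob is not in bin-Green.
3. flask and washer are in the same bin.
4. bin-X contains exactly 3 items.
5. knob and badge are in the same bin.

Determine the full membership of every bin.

bin-X = {clip, flask, washer}; bin-Y = {badge, knob}; bin-Green = {}

From (2): knob ∉ bin-Green.
(5): badge matches knob: badge ∉ bin-Green.
Suppose washer ∉ bin-X: no assignment then satisfies all the clues, so washer ∈ bin-X.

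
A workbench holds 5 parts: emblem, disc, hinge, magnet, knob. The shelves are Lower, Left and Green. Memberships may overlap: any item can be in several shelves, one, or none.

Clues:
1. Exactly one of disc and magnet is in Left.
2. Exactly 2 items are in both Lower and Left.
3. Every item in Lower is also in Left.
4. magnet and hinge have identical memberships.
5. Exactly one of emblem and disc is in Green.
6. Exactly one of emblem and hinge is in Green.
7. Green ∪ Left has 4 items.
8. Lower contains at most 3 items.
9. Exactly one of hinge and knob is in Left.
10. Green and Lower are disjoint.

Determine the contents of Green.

Green = {emblem, knob}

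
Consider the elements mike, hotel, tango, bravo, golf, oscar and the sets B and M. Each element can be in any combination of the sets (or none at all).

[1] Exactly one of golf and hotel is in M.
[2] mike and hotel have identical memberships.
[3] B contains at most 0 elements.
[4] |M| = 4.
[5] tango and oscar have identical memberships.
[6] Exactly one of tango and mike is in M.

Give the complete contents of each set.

(3): B already has 0, so the rest are out.
Suppose mike ∈ M: no assignment then satisfies all the clues, so mike ∉ M.

B = {}; M = {bravo, golf, oscar, tango}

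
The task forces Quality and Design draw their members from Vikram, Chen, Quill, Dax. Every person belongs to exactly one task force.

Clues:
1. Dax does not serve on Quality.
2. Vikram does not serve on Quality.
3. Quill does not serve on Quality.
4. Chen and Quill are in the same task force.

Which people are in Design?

Design = {Chen, Dax, Quill, Vikram}

From (1): Dax ∉ Quality.
From (2): Vikram ∉ Quality.
From (3): Quill ∉ Quality.
(4): Chen matches Quill: Chen ∉ Quality.
Only one task force left: Vikram ∈ Design.
Only one task force left: Chen ∈ Design.
Only one task force left: Quill ∈ Design.
Only one task force left: Dax ∈ Design.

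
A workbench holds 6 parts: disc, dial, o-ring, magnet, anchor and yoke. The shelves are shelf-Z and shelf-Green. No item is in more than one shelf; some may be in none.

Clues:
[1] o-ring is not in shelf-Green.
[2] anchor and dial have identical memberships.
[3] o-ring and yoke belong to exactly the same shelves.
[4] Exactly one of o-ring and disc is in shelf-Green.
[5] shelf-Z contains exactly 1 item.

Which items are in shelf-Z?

shelf-Z = {magnet}

From (1): o-ring ∉ shelf-Green.
(3): yoke matches o-ring: yoke ∉ shelf-Green.
(4) (exactly one): disc ∈ shelf-Green.
Suppose dial ∈ shelf-Z: no assignment then satisfies all the clues, so dial ∉ shelf-Z.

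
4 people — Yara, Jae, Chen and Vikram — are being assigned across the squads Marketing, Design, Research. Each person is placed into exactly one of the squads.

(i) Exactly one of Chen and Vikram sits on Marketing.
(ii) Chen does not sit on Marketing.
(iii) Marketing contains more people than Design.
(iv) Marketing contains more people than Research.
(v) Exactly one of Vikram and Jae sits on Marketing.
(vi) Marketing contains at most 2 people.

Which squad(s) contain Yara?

Yara: Marketing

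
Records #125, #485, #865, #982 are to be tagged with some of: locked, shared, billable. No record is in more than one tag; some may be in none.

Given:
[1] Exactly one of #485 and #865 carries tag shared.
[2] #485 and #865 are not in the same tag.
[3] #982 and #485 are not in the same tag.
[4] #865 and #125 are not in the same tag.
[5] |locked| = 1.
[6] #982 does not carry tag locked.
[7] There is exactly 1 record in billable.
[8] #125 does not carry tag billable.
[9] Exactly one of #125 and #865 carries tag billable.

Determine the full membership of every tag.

From (6): #982 ∉ locked.
From (8): #125 ∉ billable.
(9) (exactly one): #865 ∈ billable.
(1) (exactly one): #485 ∈ shared.
(3): #982 ∉ shared.
(5): only 1 candidates remain for locked, so all are in.
(7): billable already has 1, so the rest are out.

locked = {#125}; shared = {#485}; billable = {#865}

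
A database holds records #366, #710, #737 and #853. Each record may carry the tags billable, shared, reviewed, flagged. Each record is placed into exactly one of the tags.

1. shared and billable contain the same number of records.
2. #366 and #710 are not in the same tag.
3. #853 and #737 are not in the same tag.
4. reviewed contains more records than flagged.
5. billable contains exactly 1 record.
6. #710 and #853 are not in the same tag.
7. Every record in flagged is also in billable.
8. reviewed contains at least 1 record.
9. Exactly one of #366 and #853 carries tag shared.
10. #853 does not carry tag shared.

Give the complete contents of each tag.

billable = {#853}; shared = {#366}; reviewed = {#710, #737}; flagged = {}

From (10): #853 ∉ shared.
(9) (exactly one): #366 ∈ shared.
(2): #710 ∉ shared.
Suppose #710 ∈ billable: no assignment then satisfies all the clues, so #710 ∉ billable.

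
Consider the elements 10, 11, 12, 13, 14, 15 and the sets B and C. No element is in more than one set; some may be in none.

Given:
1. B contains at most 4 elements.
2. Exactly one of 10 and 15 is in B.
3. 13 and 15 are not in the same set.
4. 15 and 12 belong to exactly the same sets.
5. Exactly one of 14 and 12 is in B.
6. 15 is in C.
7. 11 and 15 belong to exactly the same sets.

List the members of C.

From (6): 15 ∈ C.
(2) (exactly one): 10 ∈ B.
(3): 13 ∉ C.
(4): 12 matches 15: 12 ∉ B.
(4): 12 matches 15: 12 ∈ C.
(5) (exactly one): 14 ∈ B.
(7): 11 matches 15: 11 ∉ B.
(7): 11 matches 15: 11 ∈ C.

C = {11, 12, 15}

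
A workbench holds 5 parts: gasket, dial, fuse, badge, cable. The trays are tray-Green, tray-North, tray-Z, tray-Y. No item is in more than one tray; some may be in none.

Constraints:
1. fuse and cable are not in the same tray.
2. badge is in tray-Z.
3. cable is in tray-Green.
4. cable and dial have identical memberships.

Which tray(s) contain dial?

From (2): badge ∈ tray-Z.
From (3): cable ∈ tray-Green.
(1): fuse ∉ tray-Green.
(4): dial matches cable: dial ∈ tray-Green.

dial: tray-Green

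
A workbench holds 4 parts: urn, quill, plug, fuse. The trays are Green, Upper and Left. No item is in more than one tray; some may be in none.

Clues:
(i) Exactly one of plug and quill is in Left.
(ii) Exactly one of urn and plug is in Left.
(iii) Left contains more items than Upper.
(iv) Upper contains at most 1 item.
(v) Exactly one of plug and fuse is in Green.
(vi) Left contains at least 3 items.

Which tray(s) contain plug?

plug: Green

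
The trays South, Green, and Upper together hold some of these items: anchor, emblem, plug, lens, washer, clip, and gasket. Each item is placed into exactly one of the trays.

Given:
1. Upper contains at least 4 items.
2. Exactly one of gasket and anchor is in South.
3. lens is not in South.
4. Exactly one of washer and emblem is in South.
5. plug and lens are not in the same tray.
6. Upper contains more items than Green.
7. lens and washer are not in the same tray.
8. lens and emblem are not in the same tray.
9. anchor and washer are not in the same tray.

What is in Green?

Green = {lens}

From (3): lens ∉ South.
Suppose anchor ∈ Green: no assignment then satisfies all the clues, so anchor ∉ Green.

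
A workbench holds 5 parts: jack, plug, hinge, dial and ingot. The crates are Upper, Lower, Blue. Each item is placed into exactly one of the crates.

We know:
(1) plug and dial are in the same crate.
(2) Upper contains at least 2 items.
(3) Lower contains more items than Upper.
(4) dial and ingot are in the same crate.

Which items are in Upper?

Upper = {hinge, jack}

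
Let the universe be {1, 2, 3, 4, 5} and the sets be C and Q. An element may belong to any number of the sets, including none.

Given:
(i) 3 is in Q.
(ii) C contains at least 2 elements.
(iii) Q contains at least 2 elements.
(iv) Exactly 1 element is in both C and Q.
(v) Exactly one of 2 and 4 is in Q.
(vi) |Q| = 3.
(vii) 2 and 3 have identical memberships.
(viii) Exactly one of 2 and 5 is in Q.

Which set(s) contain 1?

From (i): 3 ∈ Q.
(vii): 2 matches 3: 2 ∈ Q.
(viii) (exactly one): 5 ∉ Q.
(v) (exactly one): 4 ∉ Q.
(vi): only 3 candidates remain for Q, so all are in.
Suppose 1 ∉ C: no assignment then satisfies all the clues, so 1 ∈ C.

1: C, Q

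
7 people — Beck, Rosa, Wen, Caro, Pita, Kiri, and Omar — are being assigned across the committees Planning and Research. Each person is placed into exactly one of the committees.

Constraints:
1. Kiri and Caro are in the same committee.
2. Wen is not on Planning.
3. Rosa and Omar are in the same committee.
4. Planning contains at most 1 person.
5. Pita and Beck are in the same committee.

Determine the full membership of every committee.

Planning = {}; Research = {Beck, Caro, Kiri, Omar, Pita, Rosa, Wen}

From (2): Wen ∉ Planning.
Only one committee left: Wen ∈ Research.
Suppose Beck ∈ Planning: no assignment then satisfies all the clues, so Beck ∉ Planning.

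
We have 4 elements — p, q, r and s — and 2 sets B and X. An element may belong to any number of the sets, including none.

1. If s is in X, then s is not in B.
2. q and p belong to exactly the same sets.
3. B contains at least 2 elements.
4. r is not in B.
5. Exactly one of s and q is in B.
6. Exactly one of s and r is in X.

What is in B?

B = {p, q}

From (4): r ∉ B.
Suppose p ∉ B: no assignment then satisfies all the clues, so p ∈ B.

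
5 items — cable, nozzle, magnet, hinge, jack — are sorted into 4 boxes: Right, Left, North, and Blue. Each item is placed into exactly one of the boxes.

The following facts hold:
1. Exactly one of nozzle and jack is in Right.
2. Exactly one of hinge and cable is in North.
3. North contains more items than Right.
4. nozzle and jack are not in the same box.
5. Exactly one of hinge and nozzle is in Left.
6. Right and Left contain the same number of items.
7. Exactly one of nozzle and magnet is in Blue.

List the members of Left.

Left = {hinge}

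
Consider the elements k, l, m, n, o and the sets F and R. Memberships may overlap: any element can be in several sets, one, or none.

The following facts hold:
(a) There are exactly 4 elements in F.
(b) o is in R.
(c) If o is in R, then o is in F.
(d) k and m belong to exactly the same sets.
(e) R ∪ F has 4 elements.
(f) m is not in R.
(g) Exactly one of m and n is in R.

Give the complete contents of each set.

F = {k, m, n, o}; R = {n, o}

From (b): o ∈ R.
From (f): m ∉ R.
(c): o ∈ F.
(d): k matches m: k ∉ R.
(g) (exactly one): n ∈ R.
Suppose k ∉ F: no assignment then satisfies all the clues, so k ∈ F.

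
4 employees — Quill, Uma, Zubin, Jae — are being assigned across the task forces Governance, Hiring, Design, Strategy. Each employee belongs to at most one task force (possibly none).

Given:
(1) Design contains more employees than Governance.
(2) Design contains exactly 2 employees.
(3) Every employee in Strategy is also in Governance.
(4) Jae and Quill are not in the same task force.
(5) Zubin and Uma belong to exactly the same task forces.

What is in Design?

Design = {Uma, Zubin}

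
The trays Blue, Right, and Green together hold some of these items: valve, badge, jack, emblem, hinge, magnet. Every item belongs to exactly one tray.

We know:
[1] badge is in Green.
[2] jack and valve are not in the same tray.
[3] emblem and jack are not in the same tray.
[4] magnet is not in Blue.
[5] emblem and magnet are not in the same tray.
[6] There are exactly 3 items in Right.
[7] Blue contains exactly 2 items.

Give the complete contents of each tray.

Blue = {emblem, valve}; Right = {hinge, jack, magnet}; Green = {badge}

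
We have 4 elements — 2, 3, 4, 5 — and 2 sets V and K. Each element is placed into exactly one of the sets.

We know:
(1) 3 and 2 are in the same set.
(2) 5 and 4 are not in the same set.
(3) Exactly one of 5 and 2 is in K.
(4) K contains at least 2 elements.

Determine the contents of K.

K = {2, 3, 4}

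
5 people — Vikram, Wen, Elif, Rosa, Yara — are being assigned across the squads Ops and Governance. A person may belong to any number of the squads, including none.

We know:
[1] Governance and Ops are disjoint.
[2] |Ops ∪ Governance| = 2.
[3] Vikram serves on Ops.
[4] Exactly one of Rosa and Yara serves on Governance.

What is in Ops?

Ops = {Vikram}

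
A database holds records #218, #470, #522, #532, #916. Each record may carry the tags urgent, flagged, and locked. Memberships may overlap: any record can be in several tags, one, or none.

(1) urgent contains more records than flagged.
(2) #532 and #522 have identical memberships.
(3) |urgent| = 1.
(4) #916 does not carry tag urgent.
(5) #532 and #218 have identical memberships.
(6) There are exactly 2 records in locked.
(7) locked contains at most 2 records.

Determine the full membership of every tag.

urgent = {#470}; flagged = {}; locked = {#470, #916}

From (4): #916 ∉ urgent.
Suppose #218 ∈ urgent: no assignment then satisfies all the clues, so #218 ∉ urgent.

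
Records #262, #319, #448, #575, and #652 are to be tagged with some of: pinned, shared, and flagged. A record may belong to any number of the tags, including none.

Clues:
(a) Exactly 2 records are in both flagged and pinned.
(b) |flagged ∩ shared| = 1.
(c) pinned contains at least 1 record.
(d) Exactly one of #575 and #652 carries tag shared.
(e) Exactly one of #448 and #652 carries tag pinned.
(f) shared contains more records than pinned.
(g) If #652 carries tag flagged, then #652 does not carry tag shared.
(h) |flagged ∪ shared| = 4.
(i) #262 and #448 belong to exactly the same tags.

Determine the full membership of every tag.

pinned = {#575, #652}; shared = {#262, #448, #575}; flagged = {#575, #652}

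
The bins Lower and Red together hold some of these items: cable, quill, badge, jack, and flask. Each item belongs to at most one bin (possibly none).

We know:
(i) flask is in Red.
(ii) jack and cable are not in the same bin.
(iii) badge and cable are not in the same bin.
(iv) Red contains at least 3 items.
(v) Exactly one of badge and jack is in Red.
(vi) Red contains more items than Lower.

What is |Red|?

3

From (i): flask ∈ Red.
Suppose cable ∈ Red: no assignment then satisfies all the clues, so cable ∉ Red.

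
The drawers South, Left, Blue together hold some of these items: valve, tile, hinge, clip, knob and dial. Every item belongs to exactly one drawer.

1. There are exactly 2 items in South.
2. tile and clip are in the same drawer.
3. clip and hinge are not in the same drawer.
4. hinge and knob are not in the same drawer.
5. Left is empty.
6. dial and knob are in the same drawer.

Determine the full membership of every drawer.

(5): Left already has 0, so the rest are out.
Suppose valve ∉ South: no assignment then satisfies all the clues, so valve ∈ South.

South = {hinge, valve}; Left = {}; Blue = {clip, dial, knob, tile}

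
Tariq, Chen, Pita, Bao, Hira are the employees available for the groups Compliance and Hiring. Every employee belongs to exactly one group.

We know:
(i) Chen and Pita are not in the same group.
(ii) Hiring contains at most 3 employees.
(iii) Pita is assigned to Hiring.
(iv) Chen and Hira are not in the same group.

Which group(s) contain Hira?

From (iii): Pita ∈ Hiring.
(i): Chen ∉ Hiring.
Only one group left: Chen ∈ Compliance.
(iv): Hira ∉ Compliance.
Only one group left: Hira ∈ Hiring.

Hira: Hiring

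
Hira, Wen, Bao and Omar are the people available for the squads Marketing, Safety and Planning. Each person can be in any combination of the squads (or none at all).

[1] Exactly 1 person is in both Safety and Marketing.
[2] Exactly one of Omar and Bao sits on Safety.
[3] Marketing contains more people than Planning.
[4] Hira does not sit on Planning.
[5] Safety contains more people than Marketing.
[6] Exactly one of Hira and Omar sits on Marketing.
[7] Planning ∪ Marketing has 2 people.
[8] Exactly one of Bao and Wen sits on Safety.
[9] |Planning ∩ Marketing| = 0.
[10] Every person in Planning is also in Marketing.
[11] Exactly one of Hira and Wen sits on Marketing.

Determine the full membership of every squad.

Marketing = {Bao, Hira}; Safety = {Hira, Omar, Wen}; Planning = {}

From (4): Hira ∉ Planning.
Suppose Hira ∉ Marketing: no assignment then satisfies all the clues, so Hira ∈ Marketing.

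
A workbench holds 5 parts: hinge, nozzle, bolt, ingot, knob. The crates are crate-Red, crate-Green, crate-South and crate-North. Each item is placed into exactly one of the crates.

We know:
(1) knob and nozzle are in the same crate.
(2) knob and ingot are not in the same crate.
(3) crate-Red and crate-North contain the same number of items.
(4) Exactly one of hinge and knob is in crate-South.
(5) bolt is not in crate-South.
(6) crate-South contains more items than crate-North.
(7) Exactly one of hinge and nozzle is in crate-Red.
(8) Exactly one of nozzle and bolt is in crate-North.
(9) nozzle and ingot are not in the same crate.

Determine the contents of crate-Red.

crate-Red = {hinge}

From (5): bolt ∉ crate-South.
Suppose hinge ∉ crate-Red: no assignment then satisfies all the clues, so hinge ∈ crate-Red.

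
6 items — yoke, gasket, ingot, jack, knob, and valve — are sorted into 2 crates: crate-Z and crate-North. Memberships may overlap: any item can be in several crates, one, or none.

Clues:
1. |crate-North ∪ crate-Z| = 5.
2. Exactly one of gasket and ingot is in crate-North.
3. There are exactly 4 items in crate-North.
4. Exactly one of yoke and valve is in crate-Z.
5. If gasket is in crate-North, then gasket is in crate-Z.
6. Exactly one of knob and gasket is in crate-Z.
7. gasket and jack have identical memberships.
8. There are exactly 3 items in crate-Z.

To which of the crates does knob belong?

knob: crate-North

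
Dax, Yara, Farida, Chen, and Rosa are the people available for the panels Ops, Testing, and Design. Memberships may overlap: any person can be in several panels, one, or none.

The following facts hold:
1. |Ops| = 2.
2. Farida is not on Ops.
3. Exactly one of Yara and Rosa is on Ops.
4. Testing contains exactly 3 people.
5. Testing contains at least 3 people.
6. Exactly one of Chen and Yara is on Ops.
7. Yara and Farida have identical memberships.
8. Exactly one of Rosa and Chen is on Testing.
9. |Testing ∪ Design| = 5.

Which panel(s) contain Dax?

Dax: Design

From (2): Farida ∉ Ops.
(7): Yara matches Farida: Yara ∉ Ops.
(3) (exactly one): Rosa ∈ Ops.
(6) (exactly one): Chen ∈ Ops.
(1): Ops already has 2, so the rest are out.
Suppose Dax ∈ Testing: no assignment then satisfies all the clues, so Dax ∉ Testing.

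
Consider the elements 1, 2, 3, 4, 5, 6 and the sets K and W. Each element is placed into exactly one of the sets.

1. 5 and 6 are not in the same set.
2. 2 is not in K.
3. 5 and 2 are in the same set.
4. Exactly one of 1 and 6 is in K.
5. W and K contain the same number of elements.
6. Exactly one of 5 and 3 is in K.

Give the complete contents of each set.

From (2): 2 ∉ K.
(3): 5 matches 2: 5 ∉ K.
(6) (exactly one): 3 ∈ K.
Only one set left: 2 ∈ W.
Only one set left: 5 ∈ W.
(1): 6 ∉ W.
Only one set left: 6 ∈ K.
(4) (exactly one): 1 ∉ K.
Only one set left: 1 ∈ W.
Suppose 4 ∉ K: no assignment then satisfies all the clues, so 4 ∈ K.

K = {3, 4, 6}; W = {1, 2, 5}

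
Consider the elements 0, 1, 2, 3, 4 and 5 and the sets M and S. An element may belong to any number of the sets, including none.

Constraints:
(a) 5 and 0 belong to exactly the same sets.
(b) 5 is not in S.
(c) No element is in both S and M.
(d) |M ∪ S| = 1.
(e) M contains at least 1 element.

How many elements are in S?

0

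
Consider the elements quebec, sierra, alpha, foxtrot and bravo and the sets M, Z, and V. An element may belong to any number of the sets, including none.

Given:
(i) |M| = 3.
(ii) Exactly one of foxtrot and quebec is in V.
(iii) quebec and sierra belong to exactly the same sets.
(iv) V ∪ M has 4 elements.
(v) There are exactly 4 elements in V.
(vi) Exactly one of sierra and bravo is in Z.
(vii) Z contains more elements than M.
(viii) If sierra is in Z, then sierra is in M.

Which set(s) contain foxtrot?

foxtrot: Z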